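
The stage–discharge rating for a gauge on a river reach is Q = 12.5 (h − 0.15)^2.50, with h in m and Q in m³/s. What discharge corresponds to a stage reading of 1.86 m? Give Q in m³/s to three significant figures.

47.8 m³/s

Q = 12.5 × (1.86 − 0.15)^2.50 = 12.5 × 1.71^2.50 = 47.80 m³/s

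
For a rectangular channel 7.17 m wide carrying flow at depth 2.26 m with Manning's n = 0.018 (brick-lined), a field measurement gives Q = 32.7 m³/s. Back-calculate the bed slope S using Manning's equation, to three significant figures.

A = b·y = 7.17 × 2.26 = 16.20 m²
P = b + 2y = 7.17 + 2×2.26 = 11.69 m
R = A/P = 16.20/11.69 = 1.386 m
S = (Q·n / (1·A·R^(2/3)))² = (32.7×0.018 / (1×16.20×1.243))² = 0.0008537

0.000854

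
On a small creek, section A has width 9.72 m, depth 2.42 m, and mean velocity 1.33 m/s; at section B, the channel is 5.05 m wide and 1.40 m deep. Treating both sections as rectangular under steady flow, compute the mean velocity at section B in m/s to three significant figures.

Q = A₁V₁ = (9.72×2.42) × 1.33 = 31.28 m³/s
A₂ = 5.05 × 1.40 = 7.070 m²
V₂ = Q/A₂ = 31.28/7.070 = 4.425 m/s

4.43 m/s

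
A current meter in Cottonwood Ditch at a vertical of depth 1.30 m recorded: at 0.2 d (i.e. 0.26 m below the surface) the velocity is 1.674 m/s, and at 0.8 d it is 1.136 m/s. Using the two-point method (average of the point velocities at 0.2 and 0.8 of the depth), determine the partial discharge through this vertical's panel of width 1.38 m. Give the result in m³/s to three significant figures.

2.52 m³/s

v̄ = (1.674 + 1.136) / 2 = 1.405 m/s
q = v̄ × d × w = 1.405 × 1.30 × 1.38 = 2.521 m³/s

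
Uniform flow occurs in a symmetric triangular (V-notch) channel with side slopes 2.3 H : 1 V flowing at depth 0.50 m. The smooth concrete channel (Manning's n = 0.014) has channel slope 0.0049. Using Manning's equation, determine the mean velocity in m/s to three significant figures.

1.87 m/s

A = z·y² = 2.3×0.50² = 0.5750 m²
P = 2y√(1+z²) = 2×0.50×√(1+2.3²) = 2.508 m
R = A/P = 0.5750/2.508 = 0.2293 m
Q = (1/n)·A·R^(2/3)·S^(1/2) = (1/0.014) × 0.5750 × 0.2293^(2/3) × 0.0049^(1/2) = 1.077 m³/s
V = Q/A = 1.077/0.5750 = 1.873 m/s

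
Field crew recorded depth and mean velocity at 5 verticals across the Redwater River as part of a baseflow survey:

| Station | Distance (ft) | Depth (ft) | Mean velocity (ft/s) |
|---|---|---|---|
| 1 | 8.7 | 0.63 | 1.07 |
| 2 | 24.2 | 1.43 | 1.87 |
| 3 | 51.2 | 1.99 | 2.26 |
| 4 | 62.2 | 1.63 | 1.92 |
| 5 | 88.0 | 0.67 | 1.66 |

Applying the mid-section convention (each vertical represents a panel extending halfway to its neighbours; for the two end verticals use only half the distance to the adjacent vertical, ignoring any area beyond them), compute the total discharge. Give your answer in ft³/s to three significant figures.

219 ft³/s

w_1 = (24.2 − 8.7)/2 = 7.75 ft; q_1 = 1.07 × 0.63 × 7.75 = 5.224 ft³/s
w_2 = (51.2 − 8.7)/2 = 21.25 ft; q_2 = 1.87 × 1.43 × 21.25 = 56.82 ft³/s
w_3 = (62.2 − 24.2)/2 = 19 ft; q_3 = 2.26 × 1.99 × 19 = 85.45 ft³/s
w_4 = (88.0 − 51.2)/2 = 18.4 ft; q_4 = 1.92 × 1.63 × 18.4 = 57.58 ft³/s
w_5 = (88.0 − 62.2)/2 = 12.9 ft; q_5 = 1.66 × 0.67 × 12.9 = 14.35 ft³/s
Q = Σ qᵢ = 219.4 ft³/s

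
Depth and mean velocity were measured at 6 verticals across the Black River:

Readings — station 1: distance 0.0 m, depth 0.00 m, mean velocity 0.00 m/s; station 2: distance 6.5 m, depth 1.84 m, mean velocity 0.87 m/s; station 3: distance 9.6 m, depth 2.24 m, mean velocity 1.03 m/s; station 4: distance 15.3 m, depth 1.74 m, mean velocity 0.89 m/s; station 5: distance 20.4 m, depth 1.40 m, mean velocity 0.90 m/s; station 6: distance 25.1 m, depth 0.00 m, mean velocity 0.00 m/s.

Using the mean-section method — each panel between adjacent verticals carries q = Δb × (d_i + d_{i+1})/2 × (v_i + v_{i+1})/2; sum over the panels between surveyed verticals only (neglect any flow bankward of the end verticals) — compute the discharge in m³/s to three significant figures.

Panel 1-2: Δb = 6.5 m, d̄ = (0.00+1.84)/2 = 0.92, v̄ = (0.00+0.87)/2 = 0.435 → q = 6.5×0.92×0.435 = 2.601 m³/s
Panel 2-3: Δb = 3.1 m, d̄ = (1.84+2.24)/2 = 2.04, v̄ = (0.87+1.03)/2 = 0.95 → q = 3.1×2.04×0.95 = 6.008 m³/s
Panel 3-4: Δb = 5.7 m, d̄ = (2.24+1.74)/2 = 1.99, v̄ = (1.03+0.89)/2 = 0.96 → q = 5.7×1.99×0.96 = 10.89 m³/s
Panel 4-5: Δb = 5.1 m, d̄ = (1.74+1.40)/2 = 1.57, v̄ = (0.89+0.90)/2 = 0.895 → q = 5.1×1.57×0.895 = 7.166 m³/s
Panel 5-6: Δb = 4.7 m, d̄ = (1.40+0.00)/2 = 0.7, v̄ = (0.90+0.00)/2 = 0.45 → q = 4.7×0.7×0.45 = 1.481 m³/s
Q = Σ q = 28.15 m³/s

28.1 m³/s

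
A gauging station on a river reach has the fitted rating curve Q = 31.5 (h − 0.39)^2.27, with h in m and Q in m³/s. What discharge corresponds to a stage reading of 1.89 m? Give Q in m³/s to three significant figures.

Q = 31.5 × (1.89 − 0.39)^2.27 = 31.5 × 1.5^2.27 = 79.07 m³/s

79.1 m³/s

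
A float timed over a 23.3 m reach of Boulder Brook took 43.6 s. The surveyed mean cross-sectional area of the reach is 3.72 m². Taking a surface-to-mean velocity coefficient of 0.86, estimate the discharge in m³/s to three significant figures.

1.71 m³/s

v_surface = L / t̄ = 23.3 / 43.6 = 0.5344 m/s
v_mean = 0.86 × 0.5344 = 0.4596 m/s
Q = A × v_mean = 3.72 × 0.4596 = 1.710 m³/s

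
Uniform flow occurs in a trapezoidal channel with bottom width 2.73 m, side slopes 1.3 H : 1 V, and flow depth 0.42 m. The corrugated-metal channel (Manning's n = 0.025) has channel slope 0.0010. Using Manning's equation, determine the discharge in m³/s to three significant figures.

A = (b + z·y)·y = (2.73 + 1.3×0.42)×0.42 = 1.376 m²
P = b + 2y√(1+z²) = 2.73 + 2×0.42×√(1+1.3²) = 4.108 m
R = A/P = 1.376/4.108 = 0.3350 m
Q = (1/n)·A·R^(2/3)·S^(1/2) = (1/0.025) × 1.376 × 0.3350^(2/3) × 0.0010^(1/2) = 0.8394 m³/s

0.839 m³/s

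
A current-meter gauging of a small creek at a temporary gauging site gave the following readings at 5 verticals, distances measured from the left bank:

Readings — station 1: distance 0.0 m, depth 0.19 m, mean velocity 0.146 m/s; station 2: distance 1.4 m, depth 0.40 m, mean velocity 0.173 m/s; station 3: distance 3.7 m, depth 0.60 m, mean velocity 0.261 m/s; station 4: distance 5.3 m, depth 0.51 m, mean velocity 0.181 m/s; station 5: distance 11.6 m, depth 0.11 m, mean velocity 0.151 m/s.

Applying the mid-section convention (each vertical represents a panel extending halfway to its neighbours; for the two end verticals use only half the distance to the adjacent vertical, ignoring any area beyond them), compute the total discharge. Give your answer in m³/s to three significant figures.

0.870 m³/s

w_1 = (1.4 − 0.0)/2 = 0.7 m; q_1 = 0.146 × 0.19 × 0.7 = 0.01942 m³/s
w_2 = (3.7 − 0.0)/2 = 1.85 m; q_2 = 0.173 × 0.40 × 1.85 = 0.1280 m³/s
w_3 = (5.3 − 1.4)/2 = 1.95 m; q_3 = 0.261 × 0.60 × 1.95 = 0.3054 m³/s
w_4 = (11.6 − 3.7)/2 = 3.95 m; q_4 = 0.181 × 0.51 × 3.95 = 0.3646 m³/s
w_5 = (11.6 − 5.3)/2 = 3.15 m; q_5 = 0.151 × 0.11 × 3.15 = 0.05232 m³/s
Q = Σ qᵢ = 0.8698 m³/s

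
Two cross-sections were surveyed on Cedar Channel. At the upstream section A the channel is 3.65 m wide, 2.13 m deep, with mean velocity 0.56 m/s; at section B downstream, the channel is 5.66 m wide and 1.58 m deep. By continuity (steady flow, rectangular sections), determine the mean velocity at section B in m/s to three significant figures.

Q = A₁V₁ = (3.65×2.13) × 0.56 = 4.354 m³/s
A₂ = 5.66 × 1.58 = 8.943 m²
V₂ = Q/A₂ = 4.354/8.943 = 0.4868 m/s

0.487 m/s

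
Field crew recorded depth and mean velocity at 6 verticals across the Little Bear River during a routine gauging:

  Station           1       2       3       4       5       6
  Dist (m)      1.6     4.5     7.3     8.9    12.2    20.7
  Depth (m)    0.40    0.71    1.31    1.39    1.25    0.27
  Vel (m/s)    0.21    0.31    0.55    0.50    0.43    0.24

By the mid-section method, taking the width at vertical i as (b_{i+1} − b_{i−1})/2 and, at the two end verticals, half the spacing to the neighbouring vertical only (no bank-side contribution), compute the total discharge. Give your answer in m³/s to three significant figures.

7.48 m³/s

w_1 = (4.5 − 1.6)/2 = 1.45 m; q_1 = 0.21 × 0.40 × 1.45 = 0.1218 m³/s
w_2 = (7.3 − 1.6)/2 = 2.85 m; q_2 = 0.31 × 0.71 × 2.85 = 0.6273 m³/s
w_3 = (8.9 − 4.5)/2 = 2.2 m; q_3 = 0.55 × 1.31 × 2.2 = 1.585 m³/s
w_4 = (12.2 − 7.3)/2 = 2.45 m; q_4 = 0.50 × 1.39 × 2.45 = 1.703 m³/s
w_5 = (20.7 − 8.9)/2 = 5.9 m; q_5 = 0.43 × 1.25 × 5.9 = 3.171 m³/s
w_6 = (20.7 − 12.2)/2 = 4.25 m; q_6 = 0.24 × 0.27 × 4.25 = 0.2754 m³/s
Q = Σ qᵢ = 7.484 m³/s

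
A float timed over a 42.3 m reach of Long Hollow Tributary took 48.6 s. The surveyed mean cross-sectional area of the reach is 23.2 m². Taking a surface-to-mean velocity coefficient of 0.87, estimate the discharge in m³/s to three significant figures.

17.6 m³/s

v_surface = L / t̄ = 42.3 / 48.6 = 0.8704 m/s
v_mean = 0.87 × 0.8704 = 0.7572 m/s
Q = A × v_mean = 23.2 × 0.7572 = 17.57 m³/s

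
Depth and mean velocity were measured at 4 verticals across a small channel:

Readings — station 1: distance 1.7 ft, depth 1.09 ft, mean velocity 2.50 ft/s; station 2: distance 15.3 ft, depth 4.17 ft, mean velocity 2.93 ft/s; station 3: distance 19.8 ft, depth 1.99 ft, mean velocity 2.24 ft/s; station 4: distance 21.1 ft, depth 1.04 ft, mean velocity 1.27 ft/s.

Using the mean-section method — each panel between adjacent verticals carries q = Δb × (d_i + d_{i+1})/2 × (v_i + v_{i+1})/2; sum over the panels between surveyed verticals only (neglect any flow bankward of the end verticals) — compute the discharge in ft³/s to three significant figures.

Panel 1-2: Δb = 13.6 ft, d̄ = (1.09+4.17)/2 = 2.63, v̄ = (2.50+2.93)/2 = 2.715 → q = 13.6×2.63×2.715 = 97.11 ft³/s
Panel 2-3: Δb = 4.5 ft, d̄ = (4.17+1.99)/2 = 3.08, v̄ = (2.93+2.24)/2 = 2.585 → q = 4.5×3.08×2.585 = 35.83 ft³/s
Panel 3-4: Δb = 1.3 ft, d̄ = (1.99+1.04)/2 = 1.515, v̄ = (2.24+1.27)/2 = 1.755 → q = 1.3×1.515×1.755 = 3.456 ft³/s
Q = Σ q = 136.4 ft³/s

136 ft³/s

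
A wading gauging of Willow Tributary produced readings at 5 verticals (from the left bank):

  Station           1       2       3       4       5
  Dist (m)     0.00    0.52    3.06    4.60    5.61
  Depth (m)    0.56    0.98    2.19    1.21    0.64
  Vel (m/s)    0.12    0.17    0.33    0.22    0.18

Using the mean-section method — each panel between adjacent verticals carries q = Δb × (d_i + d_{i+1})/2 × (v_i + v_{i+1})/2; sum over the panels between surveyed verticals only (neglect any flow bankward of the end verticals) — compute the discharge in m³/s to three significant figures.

Panel 1-2: Δb = 0.52 m, d̄ = (0.56+0.98)/2 = 0.77, v̄ = (0.12+0.17)/2 = 0.145 → q = 0.52×0.77×0.145 = 0.05806 m³/s
Panel 2-3: Δb = 2.54 m, d̄ = (0.98+2.19)/2 = 1.585, v̄ = (0.17+0.33)/2 = 0.25 → q = 2.54×1.585×0.25 = 1.006 m³/s
Panel 3-4: Δb = 1.54 m, d̄ = (2.19+1.21)/2 = 1.7, v̄ = (0.33+0.22)/2 = 0.275 → q = 1.54×1.7×0.275 = 0.7200 m³/s
Panel 4-5: Δb = 1.01 m, d̄ = (1.21+0.64)/2 = 0.925, v̄ = (0.22+0.18)/2 = 0.2 → q = 1.01×0.925×0.2 = 0.1869 m³/s
Q = Σ q = 1.971 m³/s

1.97 m³/s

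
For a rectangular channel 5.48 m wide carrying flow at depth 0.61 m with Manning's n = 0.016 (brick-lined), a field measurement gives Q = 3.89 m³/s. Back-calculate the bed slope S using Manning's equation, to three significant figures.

0.000876

A = b·y = 5.48 × 0.61 = 3.343 m²
P = b + 2y = 5.48 + 2×0.61 = 6.700 m
R = A/P = 3.343/6.700 = 0.4989 m
S = (Q·n / (1·A·R^(2/3)))² = (3.89×0.016 / (1×3.343×0.6291))² = 0.0008761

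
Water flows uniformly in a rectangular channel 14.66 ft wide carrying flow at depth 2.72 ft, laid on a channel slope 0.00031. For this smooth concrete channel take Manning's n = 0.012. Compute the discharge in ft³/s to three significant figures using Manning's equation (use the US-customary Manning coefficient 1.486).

A = b·y = 14.66 × 2.72 = 39.88 ft²
P = b + 2y = 14.66 + 2×2.72 = 20.10 ft
R = A/P = 39.88/20.10 = 1.984 ft
Q = (1.486/n)·A·R^(2/3)·S^(1/2) = (1.486/0.012) × 39.88 × 1.984^(2/3) × 0.00031^(1/2) = 137.3 ft³/s

137 ft³/s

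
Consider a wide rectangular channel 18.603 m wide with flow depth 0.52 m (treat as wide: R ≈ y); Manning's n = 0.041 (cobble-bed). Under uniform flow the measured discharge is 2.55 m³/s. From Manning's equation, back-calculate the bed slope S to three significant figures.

0.000279

A = b·y = 18.603 × 0.52 = 9.674 m²
Wide channel: R ≈ y = 0.52 m
S = (Q·n / (1·A·R^(2/3)))² = (2.55×0.041 / (1×9.674×0.6466))² = 0.0002793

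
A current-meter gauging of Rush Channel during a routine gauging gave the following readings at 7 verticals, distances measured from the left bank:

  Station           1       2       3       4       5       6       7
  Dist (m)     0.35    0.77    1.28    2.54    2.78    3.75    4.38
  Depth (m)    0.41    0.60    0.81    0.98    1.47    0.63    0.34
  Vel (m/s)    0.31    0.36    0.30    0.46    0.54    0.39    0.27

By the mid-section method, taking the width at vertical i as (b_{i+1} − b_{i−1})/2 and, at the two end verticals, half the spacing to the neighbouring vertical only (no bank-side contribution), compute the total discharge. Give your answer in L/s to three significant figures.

w_1 = (0.77 − 0.35)/2 = 0.21 m; q_1 = 0.31 × 0.41 × 0.21 = 0.02669 m³/s
w_2 = (1.28 − 0.35)/2 = 0.465 m; q_2 = 0.36 × 0.60 × 0.465 = 0.1004 m³/s
w_3 = (2.54 − 0.77)/2 = 0.885 m; q_3 = 0.30 × 0.81 × 0.885 = 0.2151 m³/s
w_4 = (2.78 − 1.28)/2 = 0.75 m; q_4 = 0.46 × 0.98 × 0.75 = 0.3381 m³/s
w_5 = (3.75 − 2.54)/2 = 0.605 m; q_5 = 0.54 × 1.47 × 0.605 = 0.4802 m³/s
w_6 = (4.38 − 2.78)/2 = 0.8 m; q_6 = 0.39 × 0.63 × 0.8 = 0.1966 m³/s
w_7 = (4.38 − 3.75)/2 = 0.315 m; q_7 = 0.27 × 0.34 × 0.315 = 0.02892 m³/s
Q = Σ qᵢ = 1.386 m³/s
= 1.386 × 1000 = 1386 L/s

1390 L/s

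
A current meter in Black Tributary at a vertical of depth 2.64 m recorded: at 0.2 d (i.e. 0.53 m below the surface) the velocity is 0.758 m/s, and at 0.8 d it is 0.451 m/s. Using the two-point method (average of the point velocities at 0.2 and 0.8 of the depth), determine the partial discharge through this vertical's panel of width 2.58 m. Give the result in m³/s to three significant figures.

4.12 m³/s

v̄ = (0.758 + 0.451) / 2 = 0.6045 m/s
q = v̄ × d × w = 0.6045 × 2.64 × 2.58 = 4.117 m³/s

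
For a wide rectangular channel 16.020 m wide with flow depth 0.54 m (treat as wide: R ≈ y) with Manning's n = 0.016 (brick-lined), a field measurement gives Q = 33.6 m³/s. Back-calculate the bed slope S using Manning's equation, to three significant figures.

0.00878

A = b·y = 16.020 × 0.54 = 8.651 m²
Wide channel: R ≈ y = 0.54 m
S = (Q·n / (1·A·R^(2/3)))² = (33.6×0.016 / (1×8.651×0.6631))² = 0.008782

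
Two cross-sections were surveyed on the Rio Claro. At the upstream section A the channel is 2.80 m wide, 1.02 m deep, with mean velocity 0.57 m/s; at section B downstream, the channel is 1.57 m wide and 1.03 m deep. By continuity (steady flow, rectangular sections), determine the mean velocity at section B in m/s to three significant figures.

1.01 m/s

Q = A₁V₁ = (2.80×1.02) × 0.57 = 1.628 m³/s
A₂ = 1.57 × 1.03 = 1.617 m²
V₂ = Q/A₂ = 1.628/1.617 = 1.007 m/s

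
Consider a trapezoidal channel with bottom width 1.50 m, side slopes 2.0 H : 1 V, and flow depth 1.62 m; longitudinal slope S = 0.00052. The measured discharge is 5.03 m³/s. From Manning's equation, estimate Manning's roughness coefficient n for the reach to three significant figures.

0.0319

A = (b + z·y)·y = (1.50 + 2.0×1.62)×1.62 = 7.679 m²
P = b + 2y√(1+z²) = 1.50 + 2×1.62×√(1+2.0²) = 8.745 m
R = A/P = 7.679/8.745 = 0.8781 m
n = (1/Q)·A·R^(2/3)·S^(1/2) = (1/5.03) × 7.679 × 0.9170 × 0.02280 = 0.03192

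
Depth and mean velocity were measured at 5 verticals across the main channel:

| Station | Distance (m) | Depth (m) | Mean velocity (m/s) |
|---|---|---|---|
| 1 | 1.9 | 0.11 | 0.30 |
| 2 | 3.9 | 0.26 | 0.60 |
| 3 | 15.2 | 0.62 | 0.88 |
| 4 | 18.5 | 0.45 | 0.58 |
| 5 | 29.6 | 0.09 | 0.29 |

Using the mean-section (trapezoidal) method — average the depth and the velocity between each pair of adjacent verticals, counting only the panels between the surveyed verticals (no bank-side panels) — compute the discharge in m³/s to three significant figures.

Panel 1-2: Δb = 2 m, d̄ = (0.11+0.26)/2 = 0.185, v̄ = (0.30+0.60)/2 = 0.45 → q = 2×0.185×0.45 = 0.1665 m³/s
Panel 2-3: Δb = 11.3 m, d̄ = (0.26+0.62)/2 = 0.44, v̄ = (0.60+0.88)/2 = 0.74 → q = 11.3×0.44×0.74 = 3.679 m³/s
Panel 3-4: Δb = 3.3 m, d̄ = (0.62+0.45)/2 = 0.535, v̄ = (0.88+0.58)/2 = 0.73 → q = 3.3×0.535×0.73 = 1.289 m³/s
Panel 4-5: Δb = 11.1 m, d̄ = (0.45+0.09)/2 = 0.27, v̄ = (0.58+0.29)/2 = 0.435 → q = 11.1×0.27×0.435 = 1.304 m³/s
Q = Σ q = 6.438 m³/s

6.44 m³/s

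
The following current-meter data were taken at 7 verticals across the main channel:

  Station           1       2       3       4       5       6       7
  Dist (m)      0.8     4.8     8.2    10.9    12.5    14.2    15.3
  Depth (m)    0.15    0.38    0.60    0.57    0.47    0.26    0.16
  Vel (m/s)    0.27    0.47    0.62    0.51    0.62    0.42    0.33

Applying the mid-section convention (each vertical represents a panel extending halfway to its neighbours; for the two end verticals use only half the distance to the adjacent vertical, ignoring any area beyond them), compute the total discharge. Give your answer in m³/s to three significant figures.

3.16 m³/s

w_1 = (4.8 − 0.8)/2 = 2 m; q_1 = 0.27 × 0.15 × 2 = 0.08100 m³/s
w_2 = (8.2 − 0.8)/2 = 3.7 m; q_2 = 0.47 × 0.38 × 3.7 = 0.6608 m³/s
w_3 = (10.9 − 4.8)/2 = 3.05 m; q_3 = 0.62 × 0.60 × 3.05 = 1.135 m³/s
w_4 = (12.5 − 8.2)/2 = 2.15 m; q_4 = 0.51 × 0.57 × 2.15 = 0.6250 m³/s
w_5 = (14.2 − 10.9)/2 = 1.65 m; q_5 = 0.62 × 0.47 × 1.65 = 0.4808 m³/s
w_6 = (15.3 − 12.5)/2 = 1.4 m; q_6 = 0.42 × 0.26 × 1.4 = 0.1529 m³/s
w_7 = (15.3 − 14.2)/2 = 0.55 m; q_7 = 0.33 × 0.16 × 0.55 = 0.02904 m³/s
Q = Σ qᵢ = 3.164 m³/s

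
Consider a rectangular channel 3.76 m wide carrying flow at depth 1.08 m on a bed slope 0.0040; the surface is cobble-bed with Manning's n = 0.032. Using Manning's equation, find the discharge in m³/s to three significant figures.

A = b·y = 3.76 × 1.08 = 4.061 m²
P = b + 2y = 3.76 + 2×1.08 = 5.920 m
R = A/P = 4.061/5.920 = 0.6859 m
Q = (1/n)·A·R^(2/3)·S^(1/2) = (1/0.032) × 4.061 × 0.6859^(2/3) × 0.0040^(1/2) = 6.242 m³/s

6.24 m³/s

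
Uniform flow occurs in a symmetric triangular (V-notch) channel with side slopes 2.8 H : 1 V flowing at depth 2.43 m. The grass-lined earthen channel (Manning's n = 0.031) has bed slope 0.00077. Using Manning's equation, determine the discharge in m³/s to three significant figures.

16.2 m³/s

A = z·y² = 2.8×2.43² = 16.53 m²
P = 2y√(1+z²) = 2×2.43×√(1+2.8²) = 14.45 m
R = A/P = 16.53/14.45 = 1.144 m
Q = (1/n)·A·R^(2/3)·S^(1/2) = (1/0.031) × 16.53 × 1.144^(2/3) × 0.00077^(1/2) = 16.19 m³/s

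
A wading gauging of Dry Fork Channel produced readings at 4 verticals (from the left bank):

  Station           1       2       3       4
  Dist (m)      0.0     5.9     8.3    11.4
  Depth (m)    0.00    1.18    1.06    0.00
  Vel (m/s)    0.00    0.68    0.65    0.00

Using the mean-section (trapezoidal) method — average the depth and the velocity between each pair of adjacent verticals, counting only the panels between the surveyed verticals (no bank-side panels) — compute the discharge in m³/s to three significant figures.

3.51 m³/s

Panel 1-2: Δb = 5.9 m, d̄ = (0.00+1.18)/2 = 0.59, v̄ = (0.00+0.68)/2 = 0.34 → q = 5.9×0.59×0.34 = 1.184 m³/s
Panel 2-3: Δb = 2.4 m, d̄ = (1.18+1.06)/2 = 1.12, v̄ = (0.68+0.65)/2 = 0.665 → q = 2.4×1.12×0.665 = 1.788 m³/s
Panel 3-4: Δb = 3.1 m, d̄ = (1.06+0.00)/2 = 0.53, v̄ = (0.65+0.00)/2 = 0.325 → q = 3.1×0.53×0.325 = 0.5340 m³/s
Q = Σ q = 3.505 m³/s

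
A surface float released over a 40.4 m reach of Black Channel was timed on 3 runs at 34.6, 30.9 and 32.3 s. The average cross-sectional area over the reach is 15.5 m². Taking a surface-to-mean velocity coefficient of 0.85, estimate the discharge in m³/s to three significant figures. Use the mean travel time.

16.3 m³/s

t̄ = (34.6 + 30.9 + 32.3) / 3 = 32.6 s
v_surface = L / t̄ = 40.4 / 32.6 = 1.239 m/s
v_mean = 0.85 × 1.239 = 1.053 m/s
Q = A × v_mean = 15.5 × 1.053 = 16.33 m³/s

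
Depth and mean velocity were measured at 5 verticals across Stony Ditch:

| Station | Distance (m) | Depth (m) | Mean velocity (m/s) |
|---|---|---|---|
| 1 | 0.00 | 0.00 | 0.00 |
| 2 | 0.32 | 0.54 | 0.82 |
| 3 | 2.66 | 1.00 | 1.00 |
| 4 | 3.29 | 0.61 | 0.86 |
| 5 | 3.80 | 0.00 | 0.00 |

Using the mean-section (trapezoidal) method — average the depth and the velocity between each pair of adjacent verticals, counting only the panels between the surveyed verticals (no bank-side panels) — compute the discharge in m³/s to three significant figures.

2.21 m³/s

Panel 1-2: Δb = 0.32 m, d̄ = (0.00+0.54)/2 = 0.27, v̄ = (0.00+0.82)/2 = 0.41 → q = 0.32×0.27×0.41 = 0.03542 m³/s
Panel 2-3: Δb = 2.34 m, d̄ = (0.54+1.00)/2 = 0.77, v̄ = (0.82+1.00)/2 = 0.91 → q = 2.34×0.77×0.91 = 1.640 m³/s
Panel 3-4: Δb = 0.63 m, d̄ = (1.00+0.61)/2 = 0.805, v̄ = (1.00+0.86)/2 = 0.93 → q = 0.63×0.805×0.93 = 0.4716 m³/s
Panel 4-5: Δb = 0.51 m, d̄ = (0.61+0.00)/2 = 0.305, v̄ = (0.86+0.00)/2 = 0.43 → q = 0.51×0.305×0.43 = 0.06689 m³/s
Q = Σ q = 2.214 m³/s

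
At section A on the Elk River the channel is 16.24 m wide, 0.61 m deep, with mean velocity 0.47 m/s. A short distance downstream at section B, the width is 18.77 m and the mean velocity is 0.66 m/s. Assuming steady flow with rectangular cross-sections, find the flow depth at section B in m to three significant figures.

0.376 m

Q = A₁V₁ = (16.24×0.61) × 0.47 = 4.656 m³/s
d₂ = Q/(b₂ V₂) = 4.656/(18.77×0.66) = 0.3758 m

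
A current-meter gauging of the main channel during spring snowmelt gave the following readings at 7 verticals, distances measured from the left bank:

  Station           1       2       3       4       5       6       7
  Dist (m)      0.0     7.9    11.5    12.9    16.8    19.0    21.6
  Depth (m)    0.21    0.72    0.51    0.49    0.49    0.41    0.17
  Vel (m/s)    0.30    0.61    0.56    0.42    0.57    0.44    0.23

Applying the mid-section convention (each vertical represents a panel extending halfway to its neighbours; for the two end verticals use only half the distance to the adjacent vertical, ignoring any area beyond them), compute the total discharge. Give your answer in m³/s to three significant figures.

5.37 m³/s

w_1 = (7.9 − 0.0)/2 = 3.95 m; q_1 = 0.30 × 0.21 × 3.95 = 0.2489 m³/s
w_2 = (11.5 − 0.0)/2 = 5.75 m; q_2 = 0.61 × 0.72 × 5.75 = 2.525 m³/s
w_3 = (12.9 − 7.9)/2 = 2.5 m; q_3 = 0.56 × 0.51 × 2.5 = 0.7140 m³/s
w_4 = (16.8 − 11.5)/2 = 2.65 m; q_4 = 0.42 × 0.49 × 2.65 = 0.5454 m³/s
w_5 = (19.0 − 12.9)/2 = 3.05 m; q_5 = 0.57 × 0.49 × 3.05 = 0.8519 m³/s
w_6 = (21.6 − 16.8)/2 = 2.4 m; q_6 = 0.44 × 0.41 × 2.4 = 0.4330 m³/s
w_7 = (21.6 − 19.0)/2 = 1.3 m; q_7 = 0.23 × 0.17 × 1.3 = 0.05083 m³/s
Q = Σ qᵢ = 5.369 m³/s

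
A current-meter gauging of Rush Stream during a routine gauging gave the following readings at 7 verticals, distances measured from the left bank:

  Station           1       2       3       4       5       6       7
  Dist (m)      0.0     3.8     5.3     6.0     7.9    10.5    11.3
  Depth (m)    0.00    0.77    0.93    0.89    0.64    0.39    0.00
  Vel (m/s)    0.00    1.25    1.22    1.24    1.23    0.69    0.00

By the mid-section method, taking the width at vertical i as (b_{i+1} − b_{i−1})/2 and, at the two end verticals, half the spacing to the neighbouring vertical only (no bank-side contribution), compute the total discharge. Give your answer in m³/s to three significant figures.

7.46 m³/s

w_2 = (5.3 − 0.0)/2 = 2.65 m; q_2 = 1.25 × 0.77 × 2.65 = 2.551 m³/s
w_3 = (6.0 − 3.8)/2 = 1.1 m; q_3 = 1.22 × 0.93 × 1.1 = 1.248 m³/s
w_4 = (7.9 − 5.3)/2 = 1.3 m; q_4 = 1.24 × 0.89 × 1.3 = 1.435 m³/s
w_5 = (10.5 − 6.0)/2 = 2.25 m; q_5 = 1.23 × 0.64 × 2.25 = 1.771 m³/s
w_6 = (11.3 − 7.9)/2 = 1.7 m; q_6 = 0.69 × 0.39 × 1.7 = 0.4575 m³/s
Stations 1, 7 contribute zero (depth or velocity is 0).
Q = Σ qᵢ = 7.462 m³/s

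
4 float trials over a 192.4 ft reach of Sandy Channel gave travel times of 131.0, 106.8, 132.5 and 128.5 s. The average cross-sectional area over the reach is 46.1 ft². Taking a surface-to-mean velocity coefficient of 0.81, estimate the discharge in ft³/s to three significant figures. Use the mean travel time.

t̄ = (131.0 + 106.8 + 132.5 + 128.5) / 4 = 124.7 s
v_surface = L / t̄ = 192.4 / 124.7 = 1.543 ft/s
v_mean = 0.81 × 1.543 = 1.250 ft/s
Q = A × v_mean = 46.1 × 1.250 = 57.61 ft³/s

57.6 ft³/s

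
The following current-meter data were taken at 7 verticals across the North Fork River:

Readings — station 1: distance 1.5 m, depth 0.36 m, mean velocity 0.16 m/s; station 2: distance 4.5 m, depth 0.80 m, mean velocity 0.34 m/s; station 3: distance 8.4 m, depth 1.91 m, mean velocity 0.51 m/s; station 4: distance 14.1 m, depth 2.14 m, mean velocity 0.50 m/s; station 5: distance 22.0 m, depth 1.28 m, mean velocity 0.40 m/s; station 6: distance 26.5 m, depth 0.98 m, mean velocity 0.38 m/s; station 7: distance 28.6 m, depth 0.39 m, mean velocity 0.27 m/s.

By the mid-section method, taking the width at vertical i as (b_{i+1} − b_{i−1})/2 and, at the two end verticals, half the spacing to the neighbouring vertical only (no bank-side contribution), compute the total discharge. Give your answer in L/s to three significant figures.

17500 L/s

w_1 = (4.5 − 1.5)/2 = 1.5 m; q_1 = 0.16 × 0.36 × 1.5 = 0.08640 m³/s
w_2 = (8.4 − 1.5)/2 = 3.45 m; q_2 = 0.34 × 0.80 × 3.45 = 0.9384 m³/s
w_3 = (14.1 − 4.5)/2 = 4.8 m; q_3 = 0.51 × 1.91 × 4.8 = 4.676 m³/s
w_4 = (22.0 − 8.4)/2 = 6.8 m; q_4 = 0.50 × 2.14 × 6.8 = 7.276 m³/s
w_5 = (26.5 − 14.1)/2 = 6.2 m; q_5 = 0.40 × 1.28 × 6.2 = 3.174 m³/s
w_6 = (28.6 − 22.0)/2 = 3.3 m; q_6 = 0.38 × 0.98 × 3.3 = 1.229 m³/s
w_7 = (28.6 − 26.5)/2 = 1.05 m; q_7 = 0.27 × 0.39 × 1.05 = 0.1106 m³/s
Q = Σ qᵢ = 17.49 m³/s
= 17.49 × 1000 = 17490 L/s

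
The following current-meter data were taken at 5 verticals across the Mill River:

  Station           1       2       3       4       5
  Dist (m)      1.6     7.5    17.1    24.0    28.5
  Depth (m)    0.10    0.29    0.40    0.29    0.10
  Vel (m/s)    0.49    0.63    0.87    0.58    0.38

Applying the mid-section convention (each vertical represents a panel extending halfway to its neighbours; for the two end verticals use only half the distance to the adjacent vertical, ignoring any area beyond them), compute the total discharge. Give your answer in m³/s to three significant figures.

w_1 = (7.5 − 1.6)/2 = 2.95 m; q_1 = 0.49 × 0.10 × 2.95 = 0.1446 m³/s
w_2 = (17.1 − 1.6)/2 = 7.75 m; q_2 = 0.63 × 0.29 × 7.75 = 1.416 m³/s
w_3 = (24.0 − 7.5)/2 = 8.25 m; q_3 = 0.87 × 0.40 × 8.25 = 2.871 m³/s
w_4 = (28.5 − 17.1)/2 = 5.7 m; q_4 = 0.58 × 0.29 × 5.7 = 0.9587 m³/s
w_5 = (28.5 − 24.0)/2 = 2.25 m; q_5 = 0.38 × 0.10 × 2.25 = 0.08550 m³/s
Q = Σ qᵢ = 5.476 m³/s

5.48 m³/s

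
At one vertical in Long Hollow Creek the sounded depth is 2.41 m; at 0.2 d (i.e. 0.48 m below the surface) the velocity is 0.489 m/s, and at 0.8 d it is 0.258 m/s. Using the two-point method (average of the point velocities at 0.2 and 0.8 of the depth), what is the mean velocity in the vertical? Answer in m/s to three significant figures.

v̄ = (0.489 + 0.258) / 2 = 0.3735 m/s

0.374 m/s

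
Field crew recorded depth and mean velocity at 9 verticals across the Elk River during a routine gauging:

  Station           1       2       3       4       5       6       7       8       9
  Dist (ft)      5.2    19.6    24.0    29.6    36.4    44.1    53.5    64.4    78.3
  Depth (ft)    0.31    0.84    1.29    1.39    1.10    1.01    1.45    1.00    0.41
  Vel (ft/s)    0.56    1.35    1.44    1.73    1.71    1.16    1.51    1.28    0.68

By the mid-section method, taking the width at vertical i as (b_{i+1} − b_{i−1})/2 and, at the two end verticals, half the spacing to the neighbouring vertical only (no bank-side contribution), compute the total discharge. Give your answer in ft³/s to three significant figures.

99.8 ft³/s

w_1 = (19.6 − 5.2)/2 = 7.2 ft; q_1 = 0.56 × 0.31 × 7.2 = 1.250 ft³/s
w_2 = (24.0 − 5.2)/2 = 9.4 ft; q_2 = 1.35 × 0.84 × 9.4 = 10.66 ft³/s
w_3 = (29.6 − 19.6)/2 = 5 ft; q_3 = 1.44 × 1.29 × 5 = 9.288 ft³/s
w_4 = (36.4 − 24.0)/2 = 6.2 ft; q_4 = 1.73 × 1.39 × 6.2 = 14.91 ft³/s
w_5 = (44.1 − 29.6)/2 = 7.25 ft; q_5 = 1.71 × 1.10 × 7.25 = 13.64 ft³/s
w_6 = (53.5 − 36.4)/2 = 8.55 ft; q_6 = 1.16 × 1.01 × 8.55 = 10.02 ft³/s
w_7 = (64.4 − 44.1)/2 = 10.15 ft; q_7 = 1.51 × 1.45 × 10.15 = 22.22 ft³/s
w_8 = (78.3 − 53.5)/2 = 12.4 ft; q_8 = 1.28 × 1.00 × 12.4 = 15.87 ft³/s
w_9 = (78.3 − 64.4)/2 = 6.95 ft; q_9 = 0.68 × 0.41 × 6.95 = 1.938 ft³/s
Q = Σ qᵢ = 99.79 ft³/s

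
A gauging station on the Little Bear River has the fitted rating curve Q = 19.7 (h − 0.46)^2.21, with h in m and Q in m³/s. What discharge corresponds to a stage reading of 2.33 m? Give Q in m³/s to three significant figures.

78.6 m³/s

Q = 19.7 × (2.33 − 0.46)^2.21 = 19.7 × 1.87^2.21 = 78.57 m³/s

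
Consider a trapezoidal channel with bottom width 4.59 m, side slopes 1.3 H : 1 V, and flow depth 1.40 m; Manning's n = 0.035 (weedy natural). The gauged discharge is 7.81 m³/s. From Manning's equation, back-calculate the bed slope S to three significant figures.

A = (b + z·y)·y = (4.59 + 1.3×1.40)×1.40 = 8.974 m²
P = b + 2y√(1+z²) = 4.59 + 2×1.40×√(1+1.3²) = 9.182 m
R = A/P = 8.974/9.182 = 0.9773 m
S = (Q·n / (1·A·R^(2/3)))² = (7.81×0.035 / (1×8.974×0.9848))² = 0.0009567

0.000957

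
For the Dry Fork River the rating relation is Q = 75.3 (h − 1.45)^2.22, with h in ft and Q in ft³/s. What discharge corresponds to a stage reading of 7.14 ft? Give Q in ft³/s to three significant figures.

3570 ft³/s

Q = 75.3 × (7.14 − 1.45)^2.22 = 75.3 × 5.69^2.22 = 3574 ft³/s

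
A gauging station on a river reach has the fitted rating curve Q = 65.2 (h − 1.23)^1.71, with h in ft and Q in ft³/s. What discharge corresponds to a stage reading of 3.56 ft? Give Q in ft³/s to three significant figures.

277 ft³/s

Q = 65.2 × (3.56 − 1.23)^1.71 = 65.2 × 2.33^1.71 = 277.0 ft³/s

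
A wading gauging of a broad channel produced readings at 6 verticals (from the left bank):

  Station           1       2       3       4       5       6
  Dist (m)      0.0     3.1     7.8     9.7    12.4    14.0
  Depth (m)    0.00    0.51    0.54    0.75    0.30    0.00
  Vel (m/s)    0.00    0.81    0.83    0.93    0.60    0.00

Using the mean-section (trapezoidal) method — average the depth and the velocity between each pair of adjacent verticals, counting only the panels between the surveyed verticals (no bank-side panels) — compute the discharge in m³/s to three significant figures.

Panel 1-2: Δb = 3.1 m, d̄ = (0.00+0.51)/2 = 0.255, v̄ = (0.00+0.81)/2 = 0.405 → q = 3.1×0.255×0.405 = 0.3202 m³/s
Panel 2-3: Δb = 4.7 m, d̄ = (0.51+0.54)/2 = 0.525, v̄ = (0.81+0.83)/2 = 0.82 → q = 4.7×0.525×0.82 = 2.023 m³/s
Panel 3-4: Δb = 1.9 m, d̄ = (0.54+0.75)/2 = 0.645, v̄ = (0.83+0.93)/2 = 0.88 → q = 1.9×0.645×0.88 = 1.078 m³/s
Panel 4-5: Δb = 2.7 m, d̄ = (0.75+0.30)/2 = 0.525, v̄ = (0.93+0.60)/2 = 0.765 → q = 2.7×0.525×0.765 = 1.084 m³/s
Panel 5-6: Δb = 1.6 m, d̄ = (0.30+0.00)/2 = 0.15, v̄ = (0.60+0.00)/2 = 0.3 → q = 1.6×0.15×0.3 = 0.07200 m³/s
Q = Σ q = 4.578 m³/s

4.58 m³/s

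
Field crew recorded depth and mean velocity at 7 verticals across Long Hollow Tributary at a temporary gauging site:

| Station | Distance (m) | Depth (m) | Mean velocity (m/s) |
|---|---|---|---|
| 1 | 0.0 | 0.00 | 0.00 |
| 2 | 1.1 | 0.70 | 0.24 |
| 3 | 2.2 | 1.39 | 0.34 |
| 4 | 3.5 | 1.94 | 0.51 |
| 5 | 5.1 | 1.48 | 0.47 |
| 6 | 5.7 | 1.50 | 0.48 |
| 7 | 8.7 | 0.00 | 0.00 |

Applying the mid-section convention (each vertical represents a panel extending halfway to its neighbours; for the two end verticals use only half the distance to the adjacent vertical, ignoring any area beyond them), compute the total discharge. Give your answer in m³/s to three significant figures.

w_2 = (2.2 − 0.0)/2 = 1.1 m; q_2 = 0.24 × 0.70 × 1.1 = 0.1848 m³/s
w_3 = (3.5 − 1.1)/2 = 1.2 m; q_3 = 0.34 × 1.39 × 1.2 = 0.5671 m³/s
w_4 = (5.1 − 2.2)/2 = 1.45 m; q_4 = 0.51 × 1.94 × 1.45 = 1.435 m³/s
w_5 = (5.7 − 3.5)/2 = 1.1 m; q_5 = 0.47 × 1.48 × 1.1 = 0.7652 m³/s
w_6 = (8.7 − 5.1)/2 = 1.8 m; q_6 = 0.48 × 1.50 × 1.8 = 1.296 m³/s
Stations 1, 7 contribute zero (depth or velocity is 0).
Q = Σ qᵢ = 4.248 m³/s

4.25 m³/s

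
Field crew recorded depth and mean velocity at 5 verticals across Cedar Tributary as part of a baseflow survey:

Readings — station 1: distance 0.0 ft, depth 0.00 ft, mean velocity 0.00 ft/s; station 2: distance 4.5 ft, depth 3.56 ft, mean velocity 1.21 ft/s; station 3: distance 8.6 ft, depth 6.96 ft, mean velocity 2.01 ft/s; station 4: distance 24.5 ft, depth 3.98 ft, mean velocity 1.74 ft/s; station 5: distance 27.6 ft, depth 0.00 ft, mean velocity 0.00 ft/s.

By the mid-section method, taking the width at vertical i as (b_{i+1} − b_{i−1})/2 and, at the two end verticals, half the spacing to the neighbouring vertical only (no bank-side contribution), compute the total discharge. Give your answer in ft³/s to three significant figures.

224 ft³/s

w_2 = (8.6 − 0.0)/2 = 4.3 ft; q_2 = 1.21 × 3.56 × 4.3 = 18.52 ft³/s
w_3 = (24.5 − 4.5)/2 = 10 ft; q_3 = 2.01 × 6.96 × 10 = 139.9 ft³/s
w_4 = (27.6 − 8.6)/2 = 9.5 ft; q_4 = 1.74 × 3.98 × 9.5 = 65.79 ft³/s
Stations 1, 5 contribute zero (depth or velocity is 0).
Q = Σ qᵢ = 224.2 ft³/s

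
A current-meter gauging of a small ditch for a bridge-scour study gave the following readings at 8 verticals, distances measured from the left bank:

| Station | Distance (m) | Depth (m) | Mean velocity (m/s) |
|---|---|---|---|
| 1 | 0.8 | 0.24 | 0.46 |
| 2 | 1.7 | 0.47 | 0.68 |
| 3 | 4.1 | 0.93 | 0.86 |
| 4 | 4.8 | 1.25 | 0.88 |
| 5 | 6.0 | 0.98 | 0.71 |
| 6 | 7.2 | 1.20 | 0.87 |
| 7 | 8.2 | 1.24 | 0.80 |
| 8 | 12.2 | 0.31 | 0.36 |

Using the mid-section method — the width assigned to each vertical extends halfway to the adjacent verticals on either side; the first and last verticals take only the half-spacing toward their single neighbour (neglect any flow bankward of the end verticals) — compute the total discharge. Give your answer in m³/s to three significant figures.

7.55 m³/s

w_1 = (1.7 − 0.8)/2 = 0.45 m; q_1 = 0.46 × 0.24 × 0.45 = 0.04968 m³/s
w_2 = (4.1 − 0.8)/2 = 1.65 m; q_2 = 0.68 × 0.47 × 1.65 = 0.5273 m³/s
w_3 = (4.8 − 1.7)/2 = 1.55 m; q_3 = 0.86 × 0.93 × 1.55 = 1.240 m³/s
w_4 = (6.0 − 4.1)/2 = 0.95 m; q_4 = 0.88 × 1.25 × 0.95 = 1.045 m³/s
w_5 = (7.2 − 4.8)/2 = 1.2 m; q_5 = 0.71 × 0.98 × 1.2 = 0.8350 m³/s
w_6 = (8.2 − 6.0)/2 = 1.1 m; q_6 = 0.87 × 1.20 × 1.1 = 1.148 m³/s
w_7 = (12.2 − 7.2)/2 = 2.5 m; q_7 = 0.80 × 1.24 × 2.5 = 2.480 m³/s
w_8 = (12.2 − 8.2)/2 = 2 m; q_8 = 0.36 × 0.31 × 2 = 0.2232 m³/s
Q = Σ qᵢ = 7.548 m³/s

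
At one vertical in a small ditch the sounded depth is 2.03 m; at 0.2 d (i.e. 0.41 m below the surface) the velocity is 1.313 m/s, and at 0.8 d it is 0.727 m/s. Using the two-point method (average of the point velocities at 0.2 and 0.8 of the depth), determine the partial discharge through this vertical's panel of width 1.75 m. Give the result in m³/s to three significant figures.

3.62 m³/s

v̄ = (1.313 + 0.727) / 2 = 1.020 m/s
q = v̄ × d × w = 1.020 × 2.03 × 1.75 = 3.624 m³/s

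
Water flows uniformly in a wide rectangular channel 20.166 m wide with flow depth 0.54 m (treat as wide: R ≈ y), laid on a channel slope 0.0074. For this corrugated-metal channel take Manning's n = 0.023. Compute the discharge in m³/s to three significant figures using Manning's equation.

A = b·y = 20.166 × 0.54 = 10.89 m²
Wide channel: R ≈ y = 0.54 m
Q = (1/n)·A·R^(2/3)·S^(1/2) = (1/0.023) × 10.89 × 0.5400^(2/3) × 0.0074^(1/2) = 27.01 m³/s

27.0 m³/s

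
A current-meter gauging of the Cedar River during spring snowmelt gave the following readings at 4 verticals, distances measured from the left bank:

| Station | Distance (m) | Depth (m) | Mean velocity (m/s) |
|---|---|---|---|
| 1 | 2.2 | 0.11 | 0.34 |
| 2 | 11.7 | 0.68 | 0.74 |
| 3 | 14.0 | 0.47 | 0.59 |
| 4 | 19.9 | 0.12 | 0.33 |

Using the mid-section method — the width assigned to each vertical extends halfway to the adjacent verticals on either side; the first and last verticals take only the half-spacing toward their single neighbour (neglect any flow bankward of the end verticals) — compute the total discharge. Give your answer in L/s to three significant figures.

w_1 = (11.7 − 2.2)/2 = 4.75 m; q_1 = 0.34 × 0.11 × 4.75 = 0.1777 m³/s
w_2 = (14.0 − 2.2)/2 = 5.9 m; q_2 = 0.74 × 0.68 × 5.9 = 2.969 m³/s
w_3 = (19.9 − 11.7)/2 = 4.1 m; q_3 = 0.59 × 0.47 × 4.1 = 1.137 m³/s
w_4 = (19.9 − 14.0)/2 = 2.95 m; q_4 = 0.33 × 0.12 × 2.95 = 0.1168 m³/s
Q = Σ qᵢ = 4.400 m³/s
= 4.400 × 1000 = 4400 L/s

4400 L/s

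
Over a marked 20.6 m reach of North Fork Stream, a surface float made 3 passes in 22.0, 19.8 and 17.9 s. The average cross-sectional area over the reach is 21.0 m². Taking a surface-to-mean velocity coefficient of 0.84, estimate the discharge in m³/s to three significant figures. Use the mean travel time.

t̄ = (22.0 + 19.8 + 17.9) / 3 = 19.9 s
v_surface = L / t̄ = 20.6 / 19.9 = 1.035 m/s
v_mean = 0.84 × 1.035 = 0.8695 m/s
Q = A × v_mean = 21.0 × 0.8695 = 18.26 m³/s

18.3 m³/s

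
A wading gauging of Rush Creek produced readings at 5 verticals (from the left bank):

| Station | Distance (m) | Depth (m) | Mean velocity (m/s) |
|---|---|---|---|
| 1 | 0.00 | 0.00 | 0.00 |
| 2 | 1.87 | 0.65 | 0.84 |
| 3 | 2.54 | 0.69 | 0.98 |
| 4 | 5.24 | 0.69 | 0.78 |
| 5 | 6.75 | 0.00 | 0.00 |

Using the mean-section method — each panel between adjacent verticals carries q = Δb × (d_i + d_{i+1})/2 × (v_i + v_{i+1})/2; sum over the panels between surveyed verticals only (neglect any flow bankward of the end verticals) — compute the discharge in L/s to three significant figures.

Panel 1-2: Δb = 1.87 m, d̄ = (0.00+0.65)/2 = 0.325, v̄ = (0.00+0.84)/2 = 0.42 → q = 1.87×0.325×0.42 = 0.2553 m³/s
Panel 2-3: Δb = 0.67 m, d̄ = (0.65+0.69)/2 = 0.67, v̄ = (0.84+0.98)/2 = 0.91 → q = 0.67×0.67×0.91 = 0.4085 m³/s
Panel 3-4: Δb = 2.7 m, d̄ = (0.69+0.69)/2 = 0.69, v̄ = (0.98+0.78)/2 = 0.88 → q = 2.7×0.69×0.88 = 1.639 m³/s
Panel 4-5: Δb = 1.51 m, d̄ = (0.69+0.00)/2 = 0.345, v̄ = (0.78+0.00)/2 = 0.39 → q = 1.51×0.345×0.39 = 0.2032 m³/s
Q = Σ q = 2.506 m³/s
= 2.506 × 1000 = 2506 L/s

2510 L/s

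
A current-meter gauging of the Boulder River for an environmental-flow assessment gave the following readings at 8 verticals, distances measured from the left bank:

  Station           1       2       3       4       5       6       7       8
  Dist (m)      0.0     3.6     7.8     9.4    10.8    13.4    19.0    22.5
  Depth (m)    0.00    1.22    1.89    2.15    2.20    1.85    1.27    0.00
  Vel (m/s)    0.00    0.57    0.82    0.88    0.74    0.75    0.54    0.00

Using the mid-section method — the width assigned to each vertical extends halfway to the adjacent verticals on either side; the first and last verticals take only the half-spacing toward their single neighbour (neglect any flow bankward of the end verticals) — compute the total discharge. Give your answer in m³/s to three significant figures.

w_2 = (7.8 − 0.0)/2 = 3.9 m; q_2 = 0.57 × 1.22 × 3.9 = 2.712 m³/s
w_3 = (9.4 − 3.6)/2 = 2.9 m; q_3 = 0.82 × 1.89 × 2.9 = 4.494 m³/s
w_4 = (10.8 − 7.8)/2 = 1.5 m; q_4 = 0.88 × 2.15 × 1.5 = 2.838 m³/s
w_5 = (13.4 − 9.4)/2 = 2 m; q_5 = 0.74 × 2.20 × 2 = 3.256 m³/s
w_6 = (19.0 − 10.8)/2 = 4.1 m; q_6 = 0.75 × 1.85 × 4.1 = 5.689 m³/s
w_7 = (22.5 − 13.4)/2 = 4.55 m; q_7 = 0.54 × 1.27 × 4.55 = 3.120 m³/s
Stations 1, 8 contribute zero (depth or velocity is 0).
Q = Σ qᵢ = 22.11 m³/s

22.1 m³/s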